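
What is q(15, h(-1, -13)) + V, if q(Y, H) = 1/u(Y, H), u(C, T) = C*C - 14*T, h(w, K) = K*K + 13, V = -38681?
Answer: -89855964/2323 ≈ -38681.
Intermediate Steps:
h(w, K) = 13 + K² (h(w, K) = K² + 13 = 13 + K²)
u(C, T) = C² - 14*T
q(Y, H) = 1/(Y² - 14*H)
q(15, h(-1, -13)) + V = -1/(-1*15² + 14*(13 + (-13)²)) - 38681 = -1/(-1*225 + 14*(13 + 169)) - 38681 = -1/(-225 + 14*182) - 38681 = -1/(-225 + 2548) - 38681 = -1/2323 - 38681 = -89855964/2323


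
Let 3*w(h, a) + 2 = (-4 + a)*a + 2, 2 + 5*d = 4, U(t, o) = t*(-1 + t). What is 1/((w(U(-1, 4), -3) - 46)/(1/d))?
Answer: -5/78 ≈ -0.064103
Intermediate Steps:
d = ⅖ (d = -⅖ + (⅕)*4 = -⅖ + ⅘ = ⅖ ≈ 0.40000)
w(h, a) = a*(-4 + a)/3 (w(h, a) = -⅔ + ((-4 + a)*a + 2)/3 = -⅔ + (a*(-4 + a) + 2)/3 = -⅔ + (2 + a*(-4 + a))/3 = -⅔ + (⅔ + a*(-4 + a)/3) = a*(-4 + a)/3)
1/((w(U(-1, 4), -3) - 46)/(1/d)) = 1/(((⅓)*(-3)*(-4 - 3) - 46)/(1/(⅖))) = 1/(((⅓)*(-3)*(-7) - 46)/(5/2)) = 1/(2*(7 - 46)/5) = 1/((⅖)*(-39)) = 1/(-78/5) = -5/78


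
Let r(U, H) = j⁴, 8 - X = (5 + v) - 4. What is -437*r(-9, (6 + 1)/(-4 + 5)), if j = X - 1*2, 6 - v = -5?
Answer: -566352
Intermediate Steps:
v = 11 (v = 6 - 1*(-5) = 6 + 5 = 11)
X = -4 (X = 8 - ((5 + 11) - 4) = 8 - (16 - 4) = 8 - 1*12 = 8 - 12 = -4)
j = -6 (j = -4 - 1*2 = -4 - 2 = -6)
r(U, H) = 1296 (r(U, H) = (-6)⁴ = 1296)
-437*r(-9, (6 + 1)/(-4 + 5)) = -437*1296 = -566352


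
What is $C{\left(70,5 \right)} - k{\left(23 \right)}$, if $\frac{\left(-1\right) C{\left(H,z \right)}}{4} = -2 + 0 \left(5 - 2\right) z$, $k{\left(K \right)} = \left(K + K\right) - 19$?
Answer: $-19$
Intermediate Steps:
$k{\left(K \right)} = -19 + 2 K$ ($k{\left(K \right)} = 2 K - 19 = -19 + 2 K$)
$C{\left(H,z \right)} = 8$ ($C{\left(H,z \right)} = - 4 \left(-2 + 0 \left(5 - 2\right) z\right) = - 4 \left(-2 + 0 \cdot 3 z\right) = - 4 \left(-2 + 0\right) = \left(-4\right) \left(-2\right) = 8$)
$C{\left(70,5 \right)} - k{\left(23 \right)} = 8 - \left(-19 + 2 \cdot 23\right) = 8 - \left(-19 + 46\right) = 8 - 27 = -19$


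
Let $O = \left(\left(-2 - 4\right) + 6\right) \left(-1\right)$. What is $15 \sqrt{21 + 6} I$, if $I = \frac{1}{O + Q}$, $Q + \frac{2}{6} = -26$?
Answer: $- \frac{135 \sqrt{3}}{79} \approx -2.9598$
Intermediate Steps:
$Q = - \frac{79}{3}$ ($Q = - \frac{1}{3} - 26 = - \frac{79}{3} \approx -26.333$)
$O = 0$ ($O = \left(\left(-2 - 4\right) + 6\right) \left(-1\right) = \left(-6 + 6\right) \left(-1\right) = 0 \left(-1\right) = 0$)
$I = - \frac{3}{79}$ ($I = \frac{1}{0 - \frac{79}{3}} = \frac{1}{- \frac{79}{3}} = - \frac{3}{79} \approx -0.037975$)
$15 \sqrt{21 + 6} I = 15 \sqrt{21 + 6} \left(- \frac{3}{79}\right) = 15 \sqrt{27} \left(- \frac{3}{79}\right) = 15 \cdot 3 \sqrt{3} \left(- \frac{3}{79}\right) = 45 \sqrt{3} \left(- \frac{3}{79}\right) = - \frac{135 \sqrt{3}}{79}$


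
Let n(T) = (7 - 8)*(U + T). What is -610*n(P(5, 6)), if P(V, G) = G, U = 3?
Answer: 5490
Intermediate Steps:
n(T) = -3 - T (n(T) = (7 - 8)*(3 + T) = -(3 + T) = -3 - T)
-610*n(P(5, 6)) = -610*(-3 - 1*6) = -610*(-3 - 6) = -610*(-9) = 5490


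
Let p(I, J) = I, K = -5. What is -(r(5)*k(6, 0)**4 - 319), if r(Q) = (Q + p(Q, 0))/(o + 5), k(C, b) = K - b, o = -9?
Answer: 3763/2 ≈ 1881.5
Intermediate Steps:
k(C, b) = -5 - b
r(Q) = -Q/2 (r(Q) = (Q + Q)/(-9 + 5) = (2*Q)/(-4) = (2*Q)*(-1/4) = -Q/2)
-(r(5)*k(6, 0)**4 - 319) = -((-1/2*5)*(-5 - 1*0)**4 - 319) = -(-5*(-5 + 0)**4/2 - 319) = -(-5/2*(-5)**4 - 319) = -(-5/2*625 - 319) = -(-3125/2 - 319) = -1*(-3763/2) = 3763/2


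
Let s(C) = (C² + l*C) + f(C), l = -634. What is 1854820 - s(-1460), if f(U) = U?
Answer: -1200960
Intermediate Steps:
s(C) = C² - 633*C (s(C) = (C² - 634*C) + C = C² - 633*C)
1854820 - s(-1460) = 1854820 - (-1460)*(-633 - 1460) = 1854820 - (-1460)*(-2093) = 1854820 - 1*3055780 = 1854820 - 3055780 = -1200960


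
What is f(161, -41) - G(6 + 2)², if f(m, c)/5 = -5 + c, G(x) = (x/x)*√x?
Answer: -238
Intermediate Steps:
G(x) = √x (G(x) = 1*√x = √x)
f(m, c) = -25 + 5*c (f(m, c) = 5*(-5 + c) = -25 + 5*c)
f(161, -41) - G(6 + 2)² = (-25 + 5*(-41)) - (√(6 + 2))² = (-25 - 205) - (√8)² = -230 - (2*√2)² = -230 - 1*8 = -230 - 8 = -238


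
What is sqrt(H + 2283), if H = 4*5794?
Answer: sqrt(25459) ≈ 159.56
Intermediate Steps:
H = 23176
sqrt(H + 2283) = sqrt(23176 + 2283) = sqrt(25459)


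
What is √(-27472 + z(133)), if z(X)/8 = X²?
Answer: 2*√28510 ≈ 337.70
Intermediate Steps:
z(X) = 8*X²
√(-27472 + z(133)) = √(-27472 + 8*133²) = √(-27472 + 8*17689) = √(-27472 + 141512) = √114040 = 2*√28510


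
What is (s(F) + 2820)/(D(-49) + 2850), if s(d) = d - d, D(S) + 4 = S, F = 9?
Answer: 2820/2797 ≈ 1.0082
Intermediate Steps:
D(S) = -4 + S
s(d) = 0
(s(F) + 2820)/(D(-49) + 2850) = (0 + 2820)/((-4 - 49) + 2850) = 2820/(-53 + 2850) = 2820/2797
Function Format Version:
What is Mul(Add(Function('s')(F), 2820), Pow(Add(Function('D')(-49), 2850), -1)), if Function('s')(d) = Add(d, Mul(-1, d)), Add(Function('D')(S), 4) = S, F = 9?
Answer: Rational(2820, 2797) ≈ 1.0082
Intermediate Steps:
Function('D')(S) = Add(-4, S)
Function('s')(d) = 0
Mul(Add(Function('s')(F), 2820), Pow(Add(Function('D')(-49), 2850), -1)) = Mul(Add(0, 2820), Pow(Add(Add(-4, -49), 2850), -1)) = Mul(2820, Pow(Add(-53, 2850), -1)) = Mul(2820, Pow(2797, -1)) = Mul(2820, Rational(1, 2797)) = Rational(2820, 2797)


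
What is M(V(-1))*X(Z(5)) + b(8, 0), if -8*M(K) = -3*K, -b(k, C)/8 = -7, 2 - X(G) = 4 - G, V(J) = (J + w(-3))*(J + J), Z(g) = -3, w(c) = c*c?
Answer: 86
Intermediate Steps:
w(c) = c²
V(J) = 2*J*(9 + J) (V(J) = (J + (-3)²)*(J + J) = (J + 9)*(2*J) = (9 + J)*(2*J) = 2*J*(9 + J))
X(G) = -2 + G (X(G) = 2 - (4 - G) = 2 + (-4 + G) = -2 + G)
b(k, C) = 56 (b(k, C) = -8*(-7) = 56)
M(K) = 3*K/8 (M(K) = -(-3)*K/8 = 3*K/8)
M(V(-1))*X(Z(5)) + b(8, 0) = (3*(2*(-1)*(9 - 1))/8)*(-2 - 3) + 56 = (3*(2*(-1)*8)/8)*(-5) + 56 = ((3/8)*(-16))*(-5) + 56 = -6*(-5) + 56 = 30 + 56 = 86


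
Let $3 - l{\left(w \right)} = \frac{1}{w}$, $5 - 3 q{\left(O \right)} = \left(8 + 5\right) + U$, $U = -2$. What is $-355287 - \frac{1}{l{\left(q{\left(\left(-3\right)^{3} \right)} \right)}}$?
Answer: $- \frac{2487011}{7} \approx -3.5529 \cdot 10^{5}$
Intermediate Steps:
$q{\left(O \right)} = -2$ ($q{\left(O \right)} = \frac{5}{3} - \frac{\left(8 + 5\right) - 2}{3} = \frac{5}{3} - \frac{13 - 2}{3} = \frac{5}{3} - \frac{11}{3} = -2$)
$l{\left(w \right)} = 3 - \frac{1}{w}$
$-355287 - \frac{1}{l{\left(q{\left(\left(-3\right)^{3} \right)} \right)}} = -355287 - \frac{1}{3 - \frac{1}{-2}} = -355287 - \frac{1}{3 - - \frac{1}{2}} = -355287 - \frac{1}{3 + \frac{1}{2}} = -355287 - \frac{1}{\frac{7}{2}} = -355287 - \frac{2}{7} = - \frac{2487011}{7}$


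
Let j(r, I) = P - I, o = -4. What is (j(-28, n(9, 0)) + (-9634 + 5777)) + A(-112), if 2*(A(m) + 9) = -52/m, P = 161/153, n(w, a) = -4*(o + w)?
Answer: -32941523/8568 ≈ -3844.7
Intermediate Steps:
n(w, a) = 16 - 4*w (n(w, a) = -4*(-4 + w) = 16 - 4*w)
P = 161/153 (P = 161*(1/153) = 161/153 ≈ 1.0523)
A(m) = -9 - 26/m (A(m) = -9 + (-52/m)/2 = -9 - 26/m)
j(r, I) = 161/153 - I
(j(-28, n(9, 0)) + (-9634 + 5777)) + A(-112) = ((161/153 - (16 - 4*9)) + (-9634 + 5777)) + (-9 - 26/(-112)) = ((161/153 - (16 - 36)) - 3857) + (-9 - 26*(-1/112)) = ((161/153 - 1*(-20)) - 3857) + (-9 + 13/56) = ((161/153 + 20) - 3857) - 491/56 = (3221/153 - 3857) - 491/56 = -586900/153 - 491/56 = -32941523/8568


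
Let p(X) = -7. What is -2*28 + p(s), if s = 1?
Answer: -63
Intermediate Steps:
-2*28 + p(s) = -2*28 - 7 = -56 - 7 = -63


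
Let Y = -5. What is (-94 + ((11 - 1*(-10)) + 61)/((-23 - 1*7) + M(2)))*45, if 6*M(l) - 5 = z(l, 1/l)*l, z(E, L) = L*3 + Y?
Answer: -396000/91 ≈ -4351.6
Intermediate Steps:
z(E, L) = -5 + 3*L (z(E, L) = L*3 - 5 = 3*L - 5 = -5 + 3*L)
M(l) = ⅚ + l*(-5 + 3/l)/6 (M(l) = ⅚ + ((-5 + 3/l)*l)/6 = ⅚ + (l*(-5 + 3/l))/6 = ⅚ + l*(-5 + 3/l)/6)
(-94 + ((11 - 1*(-10)) + 61)/((-23 - 1*7) + M(2)))*45 = (-94 + ((11 - 1*(-10)) + 61)/((-23 - 1*7) + (4/3 - ⅚*2)))*45 = (-94 + ((11 + 10) + 61)/((-23 - 7) + (4/3 - 5/3)))*45 = (-94 + (21 + 61)/(-30 - ⅓))*45 = (-94 + 82/(-91/3))*45 = (-94 + 82*(-3/91))*45 = (-94 - 246/91)*45 = -8800/91*45 = -396000/91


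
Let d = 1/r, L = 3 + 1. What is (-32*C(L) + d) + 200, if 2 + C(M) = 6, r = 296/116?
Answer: 5357/74 ≈ 72.392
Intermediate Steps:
L = 4
r = 74/29 (r = 296*(1/116) = 74/29 ≈ 2.5517)
C(M) = 4 (C(M) = -2 + 6 = 4)
d = 29/74 (d = 1/(74/29) = 29/74 ≈ 0.39189)
(-32*C(L) + d) + 200 = (-32*4 + 29/74) + 200 = (-128 + 29/74) + 200 = -9443/74 + 200 = 5357/74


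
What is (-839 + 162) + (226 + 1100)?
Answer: 649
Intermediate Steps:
(-839 + 162) + (226 + 1100) = -677 + 1326 = 649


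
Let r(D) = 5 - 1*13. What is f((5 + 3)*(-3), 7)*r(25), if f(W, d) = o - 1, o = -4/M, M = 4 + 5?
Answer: 104/9 ≈ 11.556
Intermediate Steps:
M = 9
o = -4/9 ≈ -0.44444
f(W, d) = -13/9 (f(W, d) = -4/9 - 1 = -13/9)
r(D) = -8 (r(D) = 5 - 13 = -8)
f((5 + 3)*(-3), 7)*r(25) = -13/9*(-8) = 104/9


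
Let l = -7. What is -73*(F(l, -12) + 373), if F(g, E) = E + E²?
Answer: -36865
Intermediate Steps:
-73*(F(l, -12) + 373) = -73*(-12*(1 - 12) + 373) = -73*(-12*(-11) + 373) = -73*(132 + 373) = -73*505 = -36865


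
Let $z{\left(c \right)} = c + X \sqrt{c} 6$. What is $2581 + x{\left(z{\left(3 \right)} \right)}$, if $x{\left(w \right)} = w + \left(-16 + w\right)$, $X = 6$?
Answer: $2571 + 72 \sqrt{3} \approx 2695.7$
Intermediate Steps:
$z{\left(c \right)} = c + 36 \sqrt{c}$ ($z{\left(c \right)} = c + 6 \sqrt{c} 6 = c + 36 \sqrt{c}$)
$x{\left(w \right)} = -16 + 2 w$
$2581 + x{\left(z{\left(3 \right)} \right)} = 2581 - \left(16 - 2 \left(3 + 36 \sqrt{3}\right)\right) = 2581 - \left(10 - 72 \sqrt{3}\right) = 2571 + 72 \sqrt{3}$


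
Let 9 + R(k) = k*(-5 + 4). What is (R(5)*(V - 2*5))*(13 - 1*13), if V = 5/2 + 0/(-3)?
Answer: 0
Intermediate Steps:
R(k) = -9 - k (R(k) = -9 + k*(-5 + 4) = -9 + k*(-1) = -9 - k)
V = 5/2 (V = 5*(½) + 0*(-⅓) = 5/2 + 0 = 5/2 ≈ 2.5000)
(R(5)*(V - 2*5))*(13 - 1*13) = ((-9 - 1*5)*(5/2 - 2*5))*(13 - 1*13) = ((-9 - 5)*(5/2 - 10))*(13 - 13) = -14*(-15/2)*0 = 105*0 = 0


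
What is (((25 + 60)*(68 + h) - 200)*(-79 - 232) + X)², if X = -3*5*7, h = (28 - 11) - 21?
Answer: 2656068765025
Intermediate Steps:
h = -4 (h = 17 - 21 = -4)
X = -105 (X = -15*7 = -105)
(((25 + 60)*(68 + h) - 200)*(-79 - 232) + X)² = (((25 + 60)*(68 - 4) - 200)*(-79 - 232) - 105)² = ((85*64 - 200)*(-311) - 105)² = ((5440 - 200)*(-311) - 105)² = (5240*(-311) - 105)² = (-1629640 - 105)² = (-1629745)² = 2656068765025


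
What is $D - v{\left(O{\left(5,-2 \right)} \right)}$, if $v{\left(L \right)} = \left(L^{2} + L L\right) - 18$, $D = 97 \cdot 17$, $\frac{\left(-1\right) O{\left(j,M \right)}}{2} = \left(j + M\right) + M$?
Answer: $1659$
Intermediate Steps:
$O{\left(j,M \right)} = - 4 M - 2 j$ ($O{\left(j,M \right)} = - 2 \left(\left(j + M\right) + M\right) = - 2 \left(\left(M + j\right) + M\right) = - 2 \left(j + 2 M\right) = - 4 M - 2 j$)
$D = 1649$
$v{\left(L \right)} = -18 + 2 L^{2}$ ($v{\left(L \right)} = \left(L^{2} + L^{2}\right) - 18 = 2 L^{2} - 18 = -18 + 2 L^{2}$)
$D - v{\left(O{\left(5,-2 \right)} \right)} = 1649 - \left(-18 + 2 \left(\left(-4\right) \left(-2\right) - 10\right)^{2}\right) = 1649 - \left(-18 + 2 \left(8 - 10\right)^{2}\right) = 1649 - \left(-18 + 2 \left(-2\right)^{2}\right) = 1649 - \left(-18 + 2 \cdot 4\right) = 1649 - \left(-18 + 8\right) = 1649 - -10 = 1649 + 10 = 1659$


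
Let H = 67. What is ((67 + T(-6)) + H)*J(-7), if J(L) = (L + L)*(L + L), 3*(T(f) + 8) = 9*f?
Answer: 21168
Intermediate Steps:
T(f) = -8 + 3*f (T(f) = -8 + (9*f)/3 = -8 + 3*f)
J(L) = 4*L² (J(L) = (2*L)*(2*L) = 4*L²)
((67 + T(-6)) + H)*J(-7) = ((67 + (-8 + 3*(-6))) + 67)*(4*(-7)²) = ((67 + (-8 - 18)) + 67)*(4*49) = ((67 - 26) + 67)*196 = (41 + 67)*196 = 108*196 = 21168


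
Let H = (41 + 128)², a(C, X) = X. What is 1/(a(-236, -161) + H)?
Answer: 1/28400 ≈ 3.5211e-5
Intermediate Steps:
H = 28561 (H = 169² = 28561)
1/(a(-236, -161) + H) = 1/(-161 + 28561) = 1/28400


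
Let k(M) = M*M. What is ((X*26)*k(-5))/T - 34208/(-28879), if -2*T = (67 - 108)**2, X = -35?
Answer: 1371498148/48545599 ≈ 28.252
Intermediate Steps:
T = -1681/2 (T = -(67 - 108)**2/2 = -1/2*(-41)**2 = -1/2*1681 = -1681/2 ≈ -840.50)
k(M) = M**2
((X*26)*k(-5))/T - 34208/(-28879) = (-35*26*(-5)**2)/(-1681/2) - 34208/(-28879) = -910*25*(-2/1681) - 34208*(-1/28879) = -22750*(-2/1681) + 34208/28879 = 45500/1681 + 34208/28879 = 1371498148/48545599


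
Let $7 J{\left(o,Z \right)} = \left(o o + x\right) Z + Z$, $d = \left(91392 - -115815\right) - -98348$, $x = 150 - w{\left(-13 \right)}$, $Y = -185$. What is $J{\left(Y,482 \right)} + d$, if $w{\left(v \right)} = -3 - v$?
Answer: $\frac{18703297}{7} \approx 2.6719 \cdot 10^{6}$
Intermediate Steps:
$x = 140$ ($x = 150 - \left(-3 - -13\right) = 150 - \left(-3 + 13\right) = 150 - 10 = 140$)
$d = 305555$ ($d = \left(91392 + 115815\right) + 98348 = 207207 + 98348 = 305555$)
$J{\left(o,Z \right)} = \frac{Z}{7} + \frac{Z \left(140 + o^{2}\right)}{7}$ ($J{\left(o,Z \right)} = \frac{\left(o o + 140\right) Z + Z}{7} = \frac{\left(o^{2} + 140\right) Z + Z}{7} = \frac{\left(140 + o^{2}\right) Z + Z}{7} = \frac{Z \left(140 + o^{2}\right) + Z}{7} = \frac{Z + Z \left(140 + o^{2}\right)}{7} = \frac{Z}{7} + \frac{Z \left(140 + o^{2}\right)}{7}$)
$J{\left(Y,482 \right)} + d = \frac{1}{7} \cdot 482 \left(141 + \left(-185\right)^{2}\right) + 305555 = \frac{1}{7} \cdot 482 \left(141 + 34225\right) + 305555 = \frac{1}{7} \cdot 482 \cdot 34366 + 305555 = \frac{16564412}{7} + 305555 = \frac{18703297}{7}$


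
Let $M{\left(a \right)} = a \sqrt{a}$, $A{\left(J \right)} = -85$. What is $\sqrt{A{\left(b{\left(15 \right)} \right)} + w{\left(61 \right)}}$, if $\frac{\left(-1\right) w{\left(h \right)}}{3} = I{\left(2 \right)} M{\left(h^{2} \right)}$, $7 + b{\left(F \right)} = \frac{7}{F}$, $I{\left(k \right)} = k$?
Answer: $13 i \sqrt{8059} \approx 1167.0 i$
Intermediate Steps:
$b{\left(F \right)} = -7 + \frac{7}{F}$
$M{\left(a \right)} = a^{\frac{3}{2}}$
$w{\left(h \right)} = - 6 \left(h^{2}\right)^{\frac{3}{2}}$ ($w{\left(h \right)} = - 3 \cdot 2 \left(h^{2}\right)^{\frac{3}{2}} = - 6 \left(h^{2}\right)^{\frac{3}{2}}$)
$\sqrt{A{\left(b{\left(15 \right)} \right)} + w{\left(61 \right)}} = \sqrt{-85 - 6 \left(61^{2}\right)^{\frac{3}{2}}} = \sqrt{-85 - 6 \cdot 3721^{\frac{3}{2}}} = \sqrt{-85 - 1361886} = \sqrt{-1361971} = 13 i \sqrt{8059}$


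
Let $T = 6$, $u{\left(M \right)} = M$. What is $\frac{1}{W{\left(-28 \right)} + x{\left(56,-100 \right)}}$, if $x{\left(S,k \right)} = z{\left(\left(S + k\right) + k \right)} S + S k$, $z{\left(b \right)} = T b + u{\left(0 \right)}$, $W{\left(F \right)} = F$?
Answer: $- \frac{1}{54012} \approx -1.8514 \cdot 10^{-5}$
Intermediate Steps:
$z{\left(b \right)} = 6 b$ ($z{\left(b \right)} = 6 b + 0 = 6 b$)
$x{\left(S,k \right)} = S k + S \left(6 S + 12 k\right)$ ($x{\left(S,k \right)} = 6 \left(\left(S + k\right) + k\right) S + S k = 6 \left(S + 2 k\right) S + S k = \left(6 S + 12 k\right) S + S k = S \left(6 S + 12 k\right) + S k = S k + S \left(6 S + 12 k\right)$)
$\frac{1}{W{\left(-28 \right)} + x{\left(56,-100 \right)}} = \frac{1}{-28 + 56 \left(6 \cdot 56 + 13 \left(-100\right)\right)} = \frac{1}{-28 + 56 \left(336 - 1300\right)} = \frac{1}{-28 + 56 \left(-964\right)} = \frac{1}{-28 - 53984} = \frac{1}{-54012} = - \frac{1}{54012}$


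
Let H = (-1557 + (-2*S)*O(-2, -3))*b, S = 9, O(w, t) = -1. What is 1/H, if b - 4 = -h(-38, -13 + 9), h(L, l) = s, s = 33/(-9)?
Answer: -1/11799 ≈ -8.4753e-5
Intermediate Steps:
s = -11/3 (s = 33*(-1/9) = -11/3 ≈ -3.6667)
h(L, l) = -11/3
b = 23/3 (b = 4 - 1*(-11/3) = 4 + 11/3 = 23/3 ≈ 7.6667)
H = -11799 (H = (-1557 - 2*9*(-1))*(23/3) = (-1557 - 18*(-1))*(23/3) = (-1557 + 18)*(23/3) = -1539*23/3 = -11799)
1/H = 1/(-11799) = -1/11799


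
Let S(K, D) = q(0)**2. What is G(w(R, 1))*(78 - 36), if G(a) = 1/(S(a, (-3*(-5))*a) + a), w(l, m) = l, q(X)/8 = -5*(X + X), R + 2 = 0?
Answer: -21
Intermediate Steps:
R = -2 (R = -2 + 0 = -2)
q(X) = -80*X (q(X) = 8*(-5*(X + X)) = 8*(-10*X) = -80*X)
S(K, D) = 0 (S(K, D) = (-80*0)**2 = 0**2 = 0)
G(a) = 1/a (G(a) = 1/(0 + a) = 1/a)
G(w(R, 1))*(78 - 36) = (78 - 36)/(-2) = -1/2*42 = -21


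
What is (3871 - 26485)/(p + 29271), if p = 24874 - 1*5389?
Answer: -3769/8126 ≈ -0.46382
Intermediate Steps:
p = 19485 (p = 24874 - 5389 = 19485)
(3871 - 26485)/(p + 29271) = (3871 - 26485)/(19485 + 29271) = -22614/48756 = -22614*1/48756 = -3769/8126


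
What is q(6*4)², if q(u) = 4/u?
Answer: 1/36 ≈ 0.027778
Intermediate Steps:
q(6*4)² = (4/((6*4)))² = (4/24)² = (4*(1/24))² = (⅙)² = 1/36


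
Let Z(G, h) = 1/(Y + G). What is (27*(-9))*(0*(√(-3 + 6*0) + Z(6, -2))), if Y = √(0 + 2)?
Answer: 0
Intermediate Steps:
Y = √2 ≈ 1.4142
Z(G, h) = 1/(G + √2) (Z(G, h) = 1/(√2 + G) = 1/(G + √2))
(27*(-9))*(0*(√(-3 + 6*0) + Z(6, -2))) = (27*(-9))*(0*(√(-3 + 6*0) + 1/(6 + √2))) = -0*(√(-3 + 0) + 1/(6 + √2)) = -0*(√(-3) + 1/(6 + √2)) = -0*(I*√3 + 1/(6 + √2)) = -0*(1/(6 + √2) + I*√3) = -243*0 = 0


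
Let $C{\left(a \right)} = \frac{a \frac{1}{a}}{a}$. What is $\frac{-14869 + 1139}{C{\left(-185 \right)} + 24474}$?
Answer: $- \frac{2540050}{4527689} \approx -0.561$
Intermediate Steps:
$C{\left(a \right)} = \frac{1}{a}$ ($C{\left(a \right)} = 1 \frac{1}{a} = \frac{1}{a}$)
$\frac{-14869 + 1139}{C{\left(-185 \right)} + 24474} = \frac{-14869 + 1139}{\frac{1}{-185} + 24474} = - \frac{13730}{- \frac{1}{185} + 24474} = - \frac{13730}{\frac{4527689}{185}} = \left(-13730\right) \frac{185}{4527689} = - \frac{2540050}{4527689}$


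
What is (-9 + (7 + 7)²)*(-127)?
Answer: -23749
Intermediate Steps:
(-9 + (7 + 7)²)*(-127) = (-9 + 14²)*(-127) = (-9 + 196)*(-127) = 187*(-127) = -23749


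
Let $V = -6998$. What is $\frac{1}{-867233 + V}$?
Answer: $- \frac{1}{874231} \approx -1.1439 \cdot 10^{-6}$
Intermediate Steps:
$\frac{1}{-867233 + V} = \frac{1}{-867233 - 6998} = \frac{1}{-874231} = - \frac{1}{874231}$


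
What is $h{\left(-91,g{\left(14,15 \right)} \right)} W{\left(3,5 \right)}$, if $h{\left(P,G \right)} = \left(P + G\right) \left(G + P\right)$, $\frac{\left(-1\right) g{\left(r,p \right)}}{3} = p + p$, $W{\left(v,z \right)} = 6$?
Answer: $196566$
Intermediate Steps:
$g{\left(r,p \right)} = - 6 p$ ($g{\left(r,p \right)} = - 3 \left(p + p\right) = - 3 \cdot 2 p = - 6 p$)
$h{\left(P,G \right)} = \left(G + P\right)^{2}$ ($h{\left(P,G \right)} = \left(G + P\right) \left(G + P\right) = \left(G + P\right)^{2}$)
$h{\left(-91,g{\left(14,15 \right)} \right)} W{\left(3,5 \right)} = \left(\left(-6\right) 15 - 91\right)^{2} \cdot 6 = \left(-90 - 91\right)^{2} \cdot 6 = \left(-181\right)^{2} \cdot 6 = 32761 \cdot 6 = 196566$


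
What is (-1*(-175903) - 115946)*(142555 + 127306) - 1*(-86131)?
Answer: 16180142108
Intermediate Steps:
(-1*(-175903) - 115946)*(142555 + 127306) - 1*(-86131) = (175903 - 115946)*269861 + 86131 = 59957*269861 + 86131 = 16180055977 + 86131 = 16180142108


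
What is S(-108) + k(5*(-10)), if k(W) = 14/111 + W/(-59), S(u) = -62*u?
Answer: 43858480/6549 ≈ 6697.0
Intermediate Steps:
k(W) = 14/111 - W/59 (k(W) = 14*(1/111) + W*(-1/59) = 14/111 - W/59)
S(-108) + k(5*(-10)) = -62*(-108) + (14/111 - 5*(-10)/59) = 6696 + (14/111 - 1/59*(-50)) = 6696 + (14/111 + 50/59) = 6696 + 6376/6549 = 43858480/6549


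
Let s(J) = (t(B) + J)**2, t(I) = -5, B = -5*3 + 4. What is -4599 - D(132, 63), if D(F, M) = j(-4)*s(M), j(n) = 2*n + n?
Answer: 35769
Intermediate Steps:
B = -11 (B = -15 + 4 = -11)
s(J) = (-5 + J)**2
j(n) = 3*n
D(F, M) = -12*(-5 + M)**2 (D(F, M) = (3*(-4))*(-5 + M)**2 = -12*(-5 + M)**2)
-4599 - D(132, 63) = -4599 - (-12)*(-5 + 63)**2 = -4599 - (-12)*58**2 = -4599 - (-12)*3364 = -4599 - 1*(-40368) = -4599 + 40368 = 35769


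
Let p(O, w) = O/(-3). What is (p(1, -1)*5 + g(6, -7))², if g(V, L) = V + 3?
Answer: 484/9 ≈ 53.778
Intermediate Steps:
p(O, w) = -O/3 (p(O, w) = O*(-⅓) = -O/3)
g(V, L) = 3 + V
(p(1, -1)*5 + g(6, -7))² = (-⅓*1*5 + (3 + 6))² = (-⅓*5 + 9)² = (-5/3 + 9)² = (22/3)² = 484/9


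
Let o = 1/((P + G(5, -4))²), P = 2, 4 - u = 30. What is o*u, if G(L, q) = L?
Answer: -26/49 ≈ -0.53061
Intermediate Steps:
u = -26 (u = 4 - 1*30 = 4 - 30 = -26)
o = 1/49 (o = 1/((2 + 5)²) = 1/(7²) = 1/49 ≈ 0.020408)
o*u = (1/49)*(-26) = -26/49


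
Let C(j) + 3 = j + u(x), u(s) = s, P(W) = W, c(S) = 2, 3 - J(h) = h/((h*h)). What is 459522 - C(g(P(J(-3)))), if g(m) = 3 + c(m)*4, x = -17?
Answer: 459531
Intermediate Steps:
J(h) = 3 - 1/h (J(h) = 3 - h/(h*h) = 3 - h/(h²) = 3 - h/h² = 3 - 1/h)
g(m) = 11 (g(m) = 3 + 2*4 = 3 + 8 = 11)
C(j) = -20 + j (C(j) = -3 + (j - 17) = -3 + (-17 + j) = -20 + j)
459522 - C(g(P(J(-3)))) = 459522 - (-20 + 11) = 459522 - 1*(-9) = 459522 + 9 = 459531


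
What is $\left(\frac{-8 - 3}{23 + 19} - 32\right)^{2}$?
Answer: $\frac{1836025}{1764} \approx 1040.8$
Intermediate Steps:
$\left(\frac{-8 - 3}{23 + 19} - 32\right)^{2} = \left(- \frac{11}{42} - 32\right)^{2} = \left(- \frac{1355}{42}\right)^{2} = \frac{1836025}{1764}$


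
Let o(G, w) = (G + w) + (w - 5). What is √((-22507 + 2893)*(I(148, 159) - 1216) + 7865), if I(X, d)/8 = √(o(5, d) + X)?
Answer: √(23858489 - 156912*√466) ≈ 4524.5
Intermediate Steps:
o(G, w) = -5 + G + 2*w (o(G, w) = (G + w) + (-5 + w) = -5 + G + 2*w)
I(X, d) = 8*√(X + 2*d) (I(X, d) = 8*√((-5 + 5 + 2*d) + X) = 8*√(2*d + X) = 8*√(X + 2*d))
√((-22507 + 2893)*(I(148, 159) - 1216) + 7865) = √((-22507 + 2893)*(8*√(148 + 2*159) - 1216) + 7865) = √(-19614*(8*√(148 + 318) - 1216) + 7865) = √(-19614*(8*√466 - 1216) + 7865) = √(-19614*(-1216 + 8*√466) + 7865) = √((23850624 - 156912*√466) + 7865) = √(23858489 - 156912*√466)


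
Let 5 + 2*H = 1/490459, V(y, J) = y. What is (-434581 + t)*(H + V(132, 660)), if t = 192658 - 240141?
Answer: -30618025486224/490459 ≈ -6.2427e+7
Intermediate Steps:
H = -1226147/490459 (H = -5/2 + (½)/490459 = -5/2 + (½)*(1/490459) = -5/2 + 1/980918 = -1226147/490459 ≈ -2.5000)
t = -47483
(-434581 + t)*(H + V(132, 660)) = (-434581 - 47483)*(-1226147/490459 + 132) = -482064*63514441/490459 = -30618025486224/490459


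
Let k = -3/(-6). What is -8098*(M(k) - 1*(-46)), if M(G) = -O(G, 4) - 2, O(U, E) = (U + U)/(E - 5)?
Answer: -364410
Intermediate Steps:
O(U, E) = 2*U/(-5 + E) (O(U, E) = (2*U)/(-5 + E) = 2*U/(-5 + E))
k = ½ (k = -3*(-⅙) = ½ ≈ 0.50000)
M(G) = -2 + 2*G (M(G) = -2*G/(-5 + 4) - 2 = -2*G/(-1) - 2 = -2*G*(-1) - 2 = -(-2)*G - 2 = 2*G - 2 = -2 + 2*G)
-8098*(M(k) - 1*(-46)) = -8098*((-2 + 2*(½)) - 1*(-46)) = -8098*((-2 + 1) + 46) = -8098*(-1 + 46) = -8098*45 = -364410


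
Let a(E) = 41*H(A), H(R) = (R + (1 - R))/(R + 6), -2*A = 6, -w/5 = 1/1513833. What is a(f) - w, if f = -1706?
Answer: 6896352/504611 ≈ 13.667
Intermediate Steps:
w = -5/1513833 ≈ -3.3029e-6
A = -3 (A = -1/2*6 = -3)
H(R) = 1/(6 + R)
a(E) = 41/3 (a(E) = 41/(6 - 3) = 41/3)
a(f) - w = 41/3 - 1*(-5/1513833) = 41/3 + 5/1513833 = 6896352/504611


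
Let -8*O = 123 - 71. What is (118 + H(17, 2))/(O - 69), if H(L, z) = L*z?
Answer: -304/151 ≈ -2.0132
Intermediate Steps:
O = -13/2 (O = -(123 - 71)/8 = -⅛*52 = -13/2 ≈ -6.5000)
(118 + H(17, 2))/(O - 69) = (118 + 17*2)/(-13/2 - 69) = (118 + 34)/(-151/2) = 152*(-2/151) = -304/151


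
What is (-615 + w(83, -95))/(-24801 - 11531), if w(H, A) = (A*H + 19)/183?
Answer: 40137/2216252 ≈ 0.018110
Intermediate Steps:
w(H, A) = 19/183 + A*H/183 (w(H, A) = (19 + A*H)*(1/183) = 19/183 + A*H/183)
(-615 + w(83, -95))/(-24801 - 11531) = (-615 + (19/183 + (1/183)*(-95)*83))/(-24801 - 11531) = (-615 + (19/183 - 7885/183))/(-36332) = (-615 - 2622/61)*(-1/36332) = -40137/61*(-1/36332) = 40137/2216252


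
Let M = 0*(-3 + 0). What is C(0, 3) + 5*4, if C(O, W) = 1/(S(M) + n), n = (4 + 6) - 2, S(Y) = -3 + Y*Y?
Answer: 101/5 ≈ 20.200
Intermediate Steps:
M = 0 (M = 0*(-3) = 0)
S(Y) = -3 + Y²
n = 8 (n = 10 - 2 = 8)
C(O, W) = ⅕ (C(O, W) = 1/((-3 + 0²) + 8) = 1/((-3 + 0) + 8) = 1/(-3 + 8) = 1/5 = ⅕)
C(0, 3) + 5*4 = ⅕ + 5*4 = ⅕ + 20 = 101/5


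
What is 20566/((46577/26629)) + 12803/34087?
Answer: 18668410526549/1587670199 ≈ 11758.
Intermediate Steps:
20566/((46577/26629)) + 12803/34087 = 20566/((46577*(1/26629))) + 12803*(1/34087) = 20566/(46577/26629) + 12803/34087 = 20566*(26629/46577) + 12803/34087 = 547652014/46577 + 12803/34087 = 18668410526549/1587670199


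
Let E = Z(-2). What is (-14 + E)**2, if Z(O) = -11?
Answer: 625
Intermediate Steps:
E = -11
(-14 + E)**2 = (-14 - 11)**2 = (-25)**2 = 625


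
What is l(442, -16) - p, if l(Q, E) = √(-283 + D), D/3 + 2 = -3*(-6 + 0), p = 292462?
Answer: -292462 + I*√235 ≈ -2.9246e+5 + 15.33*I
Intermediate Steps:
D = 48 (D = -6 + 3*(-3*(-6 + 0)) = -6 + 3*(-3*(-6)) = -6 + 3*18 = -6 + 54 = 48)
l(Q, E) = I*√235 (l(Q, E) = √(-283 + 48) = √(-235) = I*√235)
l(442, -16) - p = I*√235 - 1*292462 = I*√235 - 292462 = -292462 + I*√235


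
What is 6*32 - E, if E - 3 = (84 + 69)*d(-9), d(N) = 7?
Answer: -882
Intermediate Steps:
E = 1074 (E = 3 + (84 + 69)*7 = 3 + 153*7 = 3 + 1071 = 1074)
6*32 - E = 6*32 - 1*1074 = 192 - 1074 = -882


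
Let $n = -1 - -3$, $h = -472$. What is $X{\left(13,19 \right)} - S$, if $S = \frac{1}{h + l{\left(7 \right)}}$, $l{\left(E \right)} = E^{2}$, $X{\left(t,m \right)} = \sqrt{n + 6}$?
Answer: $\frac{1}{423} + 2 \sqrt{2} \approx 2.8308$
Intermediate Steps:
$n = 2$ ($n = -1 + 3 = 2$)
$X{\left(t,m \right)} = 2 \sqrt{2}$ ($X{\left(t,m \right)} = \sqrt{2 + 6} = \sqrt{8} = 2 \sqrt{2}$)
$S = - \frac{1}{423}$ ($S = \frac{1}{-472 + 7^{2}} = \frac{1}{-472 + 49} = \frac{1}{-423} = - \frac{1}{423} \approx -0.0023641$)
$X{\left(13,19 \right)} - S = 2 \sqrt{2} - - \frac{1}{423} = 2 \sqrt{2} + \frac{1}{423} = \frac{1}{423} + 2 \sqrt{2}$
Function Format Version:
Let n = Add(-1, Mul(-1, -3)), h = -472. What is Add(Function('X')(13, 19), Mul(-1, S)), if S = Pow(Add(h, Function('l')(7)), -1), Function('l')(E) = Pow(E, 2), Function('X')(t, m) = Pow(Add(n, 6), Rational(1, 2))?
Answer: Add(Rational(1, 423), Mul(2, Pow(2, Rational(1, 2)))) ≈ 2.8308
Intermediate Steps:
n = 2 (n = Add(-1, 3) = 2)
Function('X')(t, m) = Mul(2, Pow(2, Rational(1, 2))) (Function('X')(t, m) = Pow(Add(2, 6), Rational(1, 2)) = Pow(8, Rational(1, 2)) = Mul(2, Pow(2, Rational(1, 2))))
S = Rational(-1, 423) (S = Pow(Add(-472, Pow(7, 2)), -1) = Pow(Add(-472, 49), -1) = Pow(-423, -1) = Rational(-1, 423) ≈ -0.0023641)
Add(Function('X')(13, 19), Mul(-1, S)) = Add(Mul(2, Pow(2, Rational(1, 2))), Mul(-1, Rational(-1, 423))) = Add(Mul(2, Pow(2, Rational(1, 2))), Rational(1, 423)) = Add(Rational(1, 423), Mul(2, Pow(2, Rational(1, 2))))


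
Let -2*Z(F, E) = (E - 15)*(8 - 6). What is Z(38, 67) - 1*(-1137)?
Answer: 1085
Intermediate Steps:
Z(F, E) = 15 - E (Z(F, E) = -(E - 15)*(8 - 6)/2 = -(-15 + E)*2/2 = -(-30 + 2*E)/2 = 15 - E)
Z(38, 67) - 1*(-1137) = (15 - 1*67) - 1*(-1137) = (15 - 67) + 1137 = -52 + 1137 = 1085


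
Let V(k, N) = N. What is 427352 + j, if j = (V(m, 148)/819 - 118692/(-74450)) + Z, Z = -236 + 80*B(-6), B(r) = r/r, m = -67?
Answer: 13024096044574/30487275 ≈ 4.2720e+5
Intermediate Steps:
B(r) = 1
Z = -156 (Z = -236 + 80*1 = -236 + 80 = -156)
j = -4701901226/30487275 (j = (148/819 - 118692/(-74450)) - 156 = (148*(1/819) - 118692*(-1/74450)) - 156 = (148/819 + 59346/37225) - 156 = 54113674/30487275 - 156 = -4701901226/30487275 ≈ -154.23)
427352 + j = 427352 - 4701901226/30487275 = 13024096044574/30487275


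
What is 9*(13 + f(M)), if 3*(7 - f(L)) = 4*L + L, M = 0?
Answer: 180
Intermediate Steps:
f(L) = 7 - 5*L/3 (f(L) = 7 - (4*L + L)/3 = 7 - 5*L/3)
9*(13 + f(M)) = 9*(13 + (7 - 5/3*0)) = 9*(13 + (7 + 0)) = 9*(13 + 7) = 9*20 = 180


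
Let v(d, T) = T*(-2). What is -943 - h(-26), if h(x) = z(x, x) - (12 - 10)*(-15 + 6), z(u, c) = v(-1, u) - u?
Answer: -1039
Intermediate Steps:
v(d, T) = -2*T
z(u, c) = -3*u (z(u, c) = -2*u - u = -3*u)
h(x) = 18 - 3*x (h(x) = -3*x - (12 - 10)*(-15 + 6) = -3*x - 2*(-9) = -3*x - 1*(-18) = -3*x + 18 = 18 - 3*x)
-943 - h(-26) = -943 - (18 - 3*(-26)) = -943 - (18 + 78) = -943 - 1*96 = -943 - 96 = -1039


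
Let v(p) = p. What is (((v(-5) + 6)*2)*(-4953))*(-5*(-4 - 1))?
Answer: -247650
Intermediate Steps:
(((v(-5) + 6)*2)*(-4953))*(-5*(-4 - 1)) = (((-5 + 6)*2)*(-4953))*(-5*(-4 - 1)) = ((1*2)*(-4953))*(-5*(-5)) = (2*(-4953))*25 = -9906*25 = -247650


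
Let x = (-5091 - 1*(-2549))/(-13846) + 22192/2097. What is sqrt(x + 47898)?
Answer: sqrt(1121909957053053119)/4839177 ≈ 218.88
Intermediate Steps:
x = 156300503/14517531 (x = (-5091 + 2549)*(-1/13846) + 22192*(1/2097) = -2542*(-1/13846) + 22192/2097 = 1271/6923 + 22192/2097 = 156300503/14517531 ≈ 10.766)
sqrt(x + 47898) = sqrt(156300503/14517531 + 47898) = sqrt(695517000341/14517531) = sqrt(1121909957053053119)/4839177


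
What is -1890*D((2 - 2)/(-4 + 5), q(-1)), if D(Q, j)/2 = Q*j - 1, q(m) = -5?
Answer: 3780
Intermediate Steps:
D(Q, j) = -2 + 2*Q*j (D(Q, j) = 2*(Q*j - 1) = 2*(-1 + Q*j) = -2 + 2*Q*j)
-1890*D((2 - 2)/(-4 + 5), q(-1)) = -1890*(-2 + 2*((2 - 2)/(-4 + 5))*(-5)) = -1890*(-2 + 2*(0/1)*(-5)) = -1890*(-2 + 2*(0*1)*(-5)) = -1890*(-2 + 2*0*(-5)) = -1890*(-2 + 0) = -1890*(-2) = 3780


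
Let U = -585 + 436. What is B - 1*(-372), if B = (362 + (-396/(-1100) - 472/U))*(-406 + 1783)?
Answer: 1876296507/3725 ≈ 5.0370e+5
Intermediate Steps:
U = -149
B = 1874910807/3725 (B = (362 + (-396/(-1100) - 472/(-149)))*(-406 + 1783) = (362 + (-396*(-1/1100) - 472*(-1/149)))*1377 = (362 + (9/25 + 472/149))*1377 = (362 + 13141/3725)*1377 = (1361591/3725)*1377 = 1874910807/3725 ≈ 5.0333e+5)
B - 1*(-372) = 1874910807/3725 - 1*(-372) = 1874910807/3725 + 372 = 1876296507/3725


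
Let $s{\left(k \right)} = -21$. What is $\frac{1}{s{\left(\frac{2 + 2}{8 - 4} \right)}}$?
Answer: $- \frac{1}{21} \approx -0.047619$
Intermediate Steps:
$\frac{1}{s{\left(\frac{2 + 2}{8 - 4} \right)}} = \frac{1}{-21} = - \frac{1}{21}$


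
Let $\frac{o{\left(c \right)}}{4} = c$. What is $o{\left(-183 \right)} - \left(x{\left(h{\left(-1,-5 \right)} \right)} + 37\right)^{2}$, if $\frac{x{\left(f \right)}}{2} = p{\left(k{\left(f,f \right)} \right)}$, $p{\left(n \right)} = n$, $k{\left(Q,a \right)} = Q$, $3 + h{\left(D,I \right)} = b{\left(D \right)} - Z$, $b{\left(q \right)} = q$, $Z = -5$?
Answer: $-2253$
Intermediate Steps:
$o{\left(c \right)} = 4 c$
$h{\left(D,I \right)} = 2 + D$ ($h{\left(D,I \right)} = -3 + \left(D - -5\right) = -3 + \left(D + 5\right) = -3 + \left(5 + D\right) = 2 + D$)
$x{\left(f \right)} = 2 f$
$o{\left(-183 \right)} - \left(x{\left(h{\left(-1,-5 \right)} \right)} + 37\right)^{2} = 4 \left(-183\right) - \left(2 \left(2 - 1\right) + 37\right)^{2} = -732 - \left(2 \cdot 1 + 37\right)^{2} = -732 - \left(2 + 37\right)^{2} = -732 - 39^{2} = -732 - 1521 = -2253$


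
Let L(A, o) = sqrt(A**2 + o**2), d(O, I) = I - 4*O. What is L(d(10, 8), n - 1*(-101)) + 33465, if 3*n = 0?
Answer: 33465 + 5*sqrt(449) ≈ 33571.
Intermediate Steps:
n = 0 (n = (1/3)*0 = 0)
L(d(10, 8), n - 1*(-101)) + 33465 = sqrt((8 - 4*10)**2 + (0 - 1*(-101))**2) + 33465 = sqrt((8 - 40)**2 + (0 + 101)**2) + 33465 = sqrt((-32)**2 + 101**2) + 33465 = sqrt(1024 + 10201) + 33465 = sqrt(11225) + 33465 = 5*sqrt(449) + 33465 = 33465 + 5*sqrt(449)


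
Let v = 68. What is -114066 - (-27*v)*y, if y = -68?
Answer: -238914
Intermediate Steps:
-114066 - (-27*v)*y = -114066 - (-27*68)*(-68) = -114066 - (-1836)*(-68) = -114066 - 1*124848 = -114066 - 124848 = -238914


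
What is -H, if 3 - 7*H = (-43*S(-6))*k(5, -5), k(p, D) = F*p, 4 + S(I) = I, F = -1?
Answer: -2153/7 ≈ -307.57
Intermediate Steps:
S(I) = -4 + I
k(p, D) = -p
H = 2153/7 (H = 3/7 - (-43*(-4 - 6))*(-1*5)/7 = 3/7 - (-43*(-10))*(-5)/7 = 3/7 - 430*(-5)/7 = 3/7 - ⅐*(-2150) = 3/7 + 2150/7 = 2153/7 ≈ 307.57)
-H = -1*2153/7 = -2153/7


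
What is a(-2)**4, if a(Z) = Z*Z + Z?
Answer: 16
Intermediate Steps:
a(Z) = Z + Z**2 (a(Z) = Z**2 + Z = Z + Z**2)
a(-2)**4 = (-2*(1 - 2))**4 = (-2*(-1))**4 = 2**4 = 16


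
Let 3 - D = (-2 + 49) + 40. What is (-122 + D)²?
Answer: 42436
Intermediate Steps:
D = -84 (D = 3 - ((-2 + 49) + 40) = 3 - (47 + 40) = 3 - 1*87 = 3 - 87 = -84)
(-122 + D)² = (-122 - 84)² = (-206)² = 42436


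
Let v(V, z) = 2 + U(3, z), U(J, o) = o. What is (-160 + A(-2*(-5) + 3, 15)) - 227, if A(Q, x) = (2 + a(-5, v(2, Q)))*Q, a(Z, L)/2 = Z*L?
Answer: -2311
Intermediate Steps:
v(V, z) = 2 + z
a(Z, L) = 2*L*Z (a(Z, L) = 2*(Z*L) = 2*(L*Z) = 2*L*Z)
A(Q, x) = Q*(-18 - 10*Q) (A(Q, x) = (2 + 2*(2 + Q)*(-5))*Q = (2 + (-20 - 10*Q))*Q = (-18 - 10*Q)*Q = Q*(-18 - 10*Q))
(-160 + A(-2*(-5) + 3, 15)) - 227 = (-160 + 2*(-2*(-5) + 3)*(-9 - 5*(-2*(-5) + 3))) - 227 = (-160 + 2*(10 + 3)*(-9 - 5*(10 + 3))) - 227 = (-160 + 2*13*(-9 - 5*13)) - 227 = (-160 + 2*13*(-9 - 65)) - 227 = (-160 + 2*13*(-74)) - 227 = (-160 - 1924) - 227 = -2084 - 227 = -2311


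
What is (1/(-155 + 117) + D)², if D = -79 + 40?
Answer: 2199289/1444 ≈ 1523.1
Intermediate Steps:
D = -39
(1/(-155 + 117) + D)² = (1/(-155 + 117) - 39)² = (1/(-38) - 39)² = (-1/38 - 39)² = (-1483/38)² = 2199289/1444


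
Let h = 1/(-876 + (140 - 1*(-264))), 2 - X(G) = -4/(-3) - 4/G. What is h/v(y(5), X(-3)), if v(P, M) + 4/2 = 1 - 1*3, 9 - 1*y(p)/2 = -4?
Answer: 1/1888 ≈ 0.00052966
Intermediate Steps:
X(G) = ⅔ + 4/G (X(G) = 2 - (-4/(-3) - 4/G) = 2 - (-4*(-⅓) - 4/G) = 2 - (4/3 - 4/G) = 2 + (-4/3 + 4/G) = ⅔ + 4/G)
y(p) = 26 (y(p) = 18 - 2*(-4) = 18 + 8 = 26)
v(P, M) = -4 (v(P, M) = -2 + (1 - 1*3) = -2 + (1 - 3) = -2 - 2 = -4)
h = -1/472 (h = 1/(-876 + (140 + 264)) = 1/(-876 + 404) = 1/(-472) = -1/472 ≈ -0.0021186)
h/v(y(5), X(-3)) = -1/472/(-4) = -1/472*(-¼) = 1/1888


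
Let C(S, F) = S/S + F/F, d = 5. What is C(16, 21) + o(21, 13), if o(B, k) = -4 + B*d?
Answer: 103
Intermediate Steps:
C(S, F) = 2 (C(S, F) = 1 + 1 = 2)
o(B, k) = -4 + 5*B (o(B, k) = -4 + B*5 = -4 + 5*B)
C(16, 21) + o(21, 13) = 2 + (-4 + 5*21) = 2 + (-4 + 105) = 2 + 101 = 103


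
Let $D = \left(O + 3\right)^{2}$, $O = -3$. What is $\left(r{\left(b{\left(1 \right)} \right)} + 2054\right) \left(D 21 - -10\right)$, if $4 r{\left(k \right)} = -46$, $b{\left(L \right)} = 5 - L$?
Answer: $20425$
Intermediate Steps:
$r{\left(k \right)} = - \frac{23}{2}$ ($r{\left(k \right)} = \frac{1}{4} \left(-46\right) = - \frac{23}{2}$)
$D = 0$ ($D = \left(-3 + 3\right)^{2} = 0^{2} = 0$)
$\left(r{\left(b{\left(1 \right)} \right)} + 2054\right) \left(D 21 - -10\right) = \left(- \frac{23}{2} + 2054\right) \left(0 \cdot 21 - -10\right) = \frac{4085 \left(0 + 10\right)}{2} = \frac{4085}{2} \cdot 10 = 20425$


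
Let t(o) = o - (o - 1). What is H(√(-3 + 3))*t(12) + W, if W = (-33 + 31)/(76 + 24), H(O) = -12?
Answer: -601/50 ≈ -12.020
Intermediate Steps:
t(o) = 1 (t(o) = o - (-1 + o) = o + (1 - o) = 1)
W = -1/50 (W = -2/100 = -2*1/100 = -1/50 ≈ -0.020000)
H(√(-3 + 3))*t(12) + W = -12*1 - 1/50 = -12 - 1/50 = -601/50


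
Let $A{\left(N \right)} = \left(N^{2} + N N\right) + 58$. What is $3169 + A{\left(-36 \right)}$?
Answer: $5819$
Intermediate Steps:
$A{\left(N \right)} = 58 + 2 N^{2}$ ($A{\left(N \right)} = \left(N^{2} + N^{2}\right) + 58 = 2 N^{2} + 58 = 58 + 2 N^{2}$)
$3169 + A{\left(-36 \right)} = 3169 + \left(58 + 2 \left(-36\right)^{2}\right) = 3169 + \left(58 + 2 \cdot 1296\right) = 3169 + \left(58 + 2592\right) = 3169 + 2650 = 5819$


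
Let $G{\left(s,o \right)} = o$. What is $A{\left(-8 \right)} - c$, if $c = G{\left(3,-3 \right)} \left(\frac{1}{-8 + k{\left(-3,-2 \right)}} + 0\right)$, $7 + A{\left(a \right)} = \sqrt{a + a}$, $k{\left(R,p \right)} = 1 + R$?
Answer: $- \frac{73}{10} + 4 i \approx -7.3 + 4.0 i$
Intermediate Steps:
$A{\left(a \right)} = -7 + \sqrt{2} \sqrt{a}$ ($A{\left(a \right)} = -7 + \sqrt{a + a} = -7 + \sqrt{2 a} = -7 + \sqrt{2} \sqrt{a}$)
$c = \frac{3}{10}$ ($c = - 3 \left(\frac{1}{-8 + \left(1 - 3\right)} + 0\right) = - 3 \left(\frac{1}{-8 - 2} + 0\right) = - 3 \left(\frac{1}{-10} + 0\right) = - 3 \left(- \frac{1}{10} + 0\right) = \left(-3\right) \left(- \frac{1}{10}\right) = \frac{3}{10} \approx 0.3$)
$A{\left(-8 \right)} - c = \left(-7 + \sqrt{2} \sqrt{-8}\right) - \frac{3}{10} = \left(-7 + \sqrt{2} \cdot 2 i \sqrt{2}\right) - \frac{3}{10} = \left(-7 + 4 i\right) - \frac{3}{10} = - \frac{73}{10} + 4 i$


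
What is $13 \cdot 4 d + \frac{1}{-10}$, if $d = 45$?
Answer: $\frac{23399}{10} \approx 2339.9$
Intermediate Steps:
$13 \cdot 4 d + \frac{1}{-10} = 13 \cdot 4 \cdot 45 + \frac{1}{-10} = 52 \cdot 45 - \frac{1}{10} = 2340 - \frac{1}{10} = \frac{23399}{10}$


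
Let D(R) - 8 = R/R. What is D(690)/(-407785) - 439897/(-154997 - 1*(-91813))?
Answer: 179382829489/25765487440 ≈ 6.9621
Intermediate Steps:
D(R) = 9 (D(R) = 8 + R/R = 8 + 1 = 9)
D(690)/(-407785) - 439897/(-154997 - 1*(-91813)) = 9/(-407785) - 439897/(-154997 - 1*(-91813)) = 9*(-1/407785) - 439897/(-154997 + 91813) = -9/407785 - 439897/(-63184) = -9/407785 - 439897*(-1/63184) = -9/407785 + 439897/63184 = 179382829489/25765487440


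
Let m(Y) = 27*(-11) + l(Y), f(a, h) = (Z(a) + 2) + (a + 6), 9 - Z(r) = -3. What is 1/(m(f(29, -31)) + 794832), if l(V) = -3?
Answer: 1/794532 ≈ 1.2586e-6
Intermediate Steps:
Z(r) = 12 (Z(r) = 9 - 1*(-3) = 9 + 3 = 12)
f(a, h) = 20 + a (f(a, h) = (12 + 2) + (a + 6) = 14 + (6 + a) = 20 + a)
m(Y) = -300 (m(Y) = 27*(-11) - 3 = -297 - 3 = -300)
1/(m(f(29, -31)) + 794832) = 1/(-300 + 794832) = 1/794532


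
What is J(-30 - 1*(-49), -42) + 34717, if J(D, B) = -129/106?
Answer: 3679873/106 ≈ 34716.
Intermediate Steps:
J(D, B) = -129/106 (J(D, B) = -129*1/106 = -129/106)
J(-30 - 1*(-49), -42) + 34717 = -129/106 + 34717 = 3679873/106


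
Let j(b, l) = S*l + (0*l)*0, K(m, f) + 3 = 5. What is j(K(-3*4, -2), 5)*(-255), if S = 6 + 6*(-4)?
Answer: 22950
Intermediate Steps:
S = -18 (S = 6 - 24 = -18)
K(m, f) = 2 (K(m, f) = -3 + 5 = 2)
j(b, l) = -18*l (j(b, l) = -18*l + (0*l)*0 = -18*l + 0*0 = -18*l + 0 = -18*l)
j(K(-3*4, -2), 5)*(-255) = -18*5*(-255) = -90*(-255) = 22950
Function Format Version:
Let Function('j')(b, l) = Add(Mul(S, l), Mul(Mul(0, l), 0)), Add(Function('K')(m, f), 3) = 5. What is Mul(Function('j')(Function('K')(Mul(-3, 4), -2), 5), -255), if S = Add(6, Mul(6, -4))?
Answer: 22950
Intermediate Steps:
S = -18 (S = Add(6, -24) = -18)
Function('K')(m, f) = 2 (Function('K')(m, f) = Add(-3, 5) = 2)
Function('j')(b, l) = Mul(-18, l) (Function('j')(b, l) = Add(Mul(-18, l), Mul(Mul(0, l), 0)) = Add(Mul(-18, l), Mul(0, 0)) = Add(Mul(-18, l), 0) = Mul(-18, l))
Mul(Function('j')(Function('K')(Mul(-3, 4), -2), 5), -255) = Mul(Mul(-18, 5), -255) = Mul(-90, -255) = 22950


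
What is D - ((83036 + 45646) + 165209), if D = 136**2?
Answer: -275395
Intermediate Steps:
D = 18496
D - ((83036 + 45646) + 165209) = 18496 - ((83036 + 45646) + 165209) = 18496 - (128682 + 165209) = 18496 - 1*293891 = 18496 - 293891 = -275395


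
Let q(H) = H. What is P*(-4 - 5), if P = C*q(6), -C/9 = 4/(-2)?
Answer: -972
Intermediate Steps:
C = 18 (C = -36/(-2) = -36*(-1)/2 = -9*(-2) = 18)
P = 108 (P = 18*6 = 108)
P*(-4 - 5) = 108*(-4 - 5) = 108*(-9) = -972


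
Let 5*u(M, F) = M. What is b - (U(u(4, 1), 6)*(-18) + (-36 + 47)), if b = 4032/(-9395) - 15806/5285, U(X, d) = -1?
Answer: -45992319/1418645 ≈ -32.420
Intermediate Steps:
u(M, F) = M/5
b = -4851614/1418645 (b = 4032*(-1/9395) - 15806*1/5285 = -4032/9395 - 2258/755 = -4851614/1418645 ≈ -3.4199)
b - (U(u(4, 1), 6)*(-18) + (-36 + 47)) = -4851614/1418645 - (-1*(-18) + (-36 + 47)) = -4851614/1418645 - (18 + 11) = -4851614/1418645 - 1*29 = -4851614/1418645 - 29 = -45992319/1418645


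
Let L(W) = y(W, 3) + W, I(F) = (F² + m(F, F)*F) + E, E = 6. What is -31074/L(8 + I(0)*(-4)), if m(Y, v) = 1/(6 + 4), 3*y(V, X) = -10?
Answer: 46611/29 ≈ 1607.3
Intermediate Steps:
y(V, X) = -10/3 (y(V, X) = (⅓)*(-10) = -10/3)
m(Y, v) = ⅒ (m(Y, v) = 1/10 = ⅒)
I(F) = 6 + F² + F/10 (I(F) = (F² + F/10) + 6 = 6 + F² + F/10)
L(W) = -10/3 + W
-31074/L(8 + I(0)*(-4)) = -31074/(-10/3 + (8 + (6 + 0² + (⅒)*0)*(-4))) = -31074/(-10/3 + (8 + (6 + 0 + 0)*(-4))) = -31074/(-10/3 + (8 + 6*(-4))) = -31074/(-10/3 + (8 - 24)) = -31074/(-10/3 - 16) = -31074/(-58/3) = -31074*(-3/58) = 46611/29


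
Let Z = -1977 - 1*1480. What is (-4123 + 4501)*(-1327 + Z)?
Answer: -1808352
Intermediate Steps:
Z = -3457 (Z = -1977 - 1480 = -3457)
(-4123 + 4501)*(-1327 + Z) = (-4123 + 4501)*(-1327 - 3457) = 378*(-4784) = -1808352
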